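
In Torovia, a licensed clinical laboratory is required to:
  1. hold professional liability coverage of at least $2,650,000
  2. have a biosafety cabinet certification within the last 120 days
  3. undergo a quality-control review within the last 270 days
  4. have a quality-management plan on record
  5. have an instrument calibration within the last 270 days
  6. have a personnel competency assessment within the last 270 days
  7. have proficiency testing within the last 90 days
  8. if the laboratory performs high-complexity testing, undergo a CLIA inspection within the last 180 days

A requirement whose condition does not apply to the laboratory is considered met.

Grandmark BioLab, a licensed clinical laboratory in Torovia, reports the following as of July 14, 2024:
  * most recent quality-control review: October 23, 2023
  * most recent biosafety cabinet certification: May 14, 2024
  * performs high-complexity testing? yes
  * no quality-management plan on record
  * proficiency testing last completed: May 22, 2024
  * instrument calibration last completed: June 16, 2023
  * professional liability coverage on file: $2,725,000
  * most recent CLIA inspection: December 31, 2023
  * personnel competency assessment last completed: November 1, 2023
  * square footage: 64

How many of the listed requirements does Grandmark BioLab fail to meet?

1. professional liability coverage $2,725,000 ≥ $2,650,000 → met
2. biosafety cabinet certification 61 days ago vs limit 120 → met
3. quality-control review 265 days ago vs limit 270 → met
4. quality-management plan absent → not met
5. instrument calibration 394 days ago vs limit 270 → not met
6. personnel competency assessment 256 days ago vs limit 270 → met
7. proficiency testing 53 days ago vs limit 90 → met
8. condition 'performs high-complexity testing' holds; CLIA inspection 196 days ago vs limit 180 → not met
Not met: 3 of 8

3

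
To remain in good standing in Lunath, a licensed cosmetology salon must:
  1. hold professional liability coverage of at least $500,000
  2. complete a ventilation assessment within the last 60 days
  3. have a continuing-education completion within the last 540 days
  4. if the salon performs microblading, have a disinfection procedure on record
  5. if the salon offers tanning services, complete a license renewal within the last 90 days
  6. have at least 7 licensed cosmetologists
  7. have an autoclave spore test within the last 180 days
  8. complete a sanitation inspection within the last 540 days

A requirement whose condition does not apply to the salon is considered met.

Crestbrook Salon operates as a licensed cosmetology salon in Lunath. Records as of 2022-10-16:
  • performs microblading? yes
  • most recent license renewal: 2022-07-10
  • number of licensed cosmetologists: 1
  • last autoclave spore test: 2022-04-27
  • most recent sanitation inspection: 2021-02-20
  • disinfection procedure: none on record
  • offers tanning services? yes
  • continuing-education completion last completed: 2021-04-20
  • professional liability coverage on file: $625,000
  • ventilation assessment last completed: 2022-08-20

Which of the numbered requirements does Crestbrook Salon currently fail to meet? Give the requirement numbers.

1. professional liability coverage $625,000 ≥ $500,000 → met
2. ventilation assessment 57 days ago vs limit 60 → met
3. continuing-education completion 544 days ago vs limit 540 → not met
4. condition 'performs microblading' holds; disinfection procedure absent → not met
5. condition 'offers tanning services' holds; license renewal 98 days ago vs limit 90 → not met
6. licensed cosmetologists 1 < 7 → not met
7. autoclave spore test 172 days ago vs limit 180 → met
8. sanitation inspection 603 days ago vs limit 540 → not met
Not met: 3, 4, 5, 6, 8

3, 4, 5, 6, 8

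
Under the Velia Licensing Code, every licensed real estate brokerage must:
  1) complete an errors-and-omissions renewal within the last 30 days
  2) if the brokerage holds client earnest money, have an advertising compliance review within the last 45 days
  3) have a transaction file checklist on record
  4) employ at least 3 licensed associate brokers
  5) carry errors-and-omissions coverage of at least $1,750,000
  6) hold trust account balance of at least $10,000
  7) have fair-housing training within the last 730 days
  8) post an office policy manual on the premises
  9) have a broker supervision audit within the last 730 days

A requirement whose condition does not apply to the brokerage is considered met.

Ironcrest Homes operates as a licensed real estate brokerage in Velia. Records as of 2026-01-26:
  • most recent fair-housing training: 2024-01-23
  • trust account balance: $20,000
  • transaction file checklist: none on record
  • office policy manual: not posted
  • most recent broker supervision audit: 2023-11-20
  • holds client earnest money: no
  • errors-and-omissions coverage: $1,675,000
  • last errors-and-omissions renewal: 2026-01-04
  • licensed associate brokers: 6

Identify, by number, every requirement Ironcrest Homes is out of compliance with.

3, 5, 7, 8, 9

1. errors-and-omissions renewal 22 days ago vs limit 30 → met
2. condition 'holds client earnest money' does not hold → requirement n/a → met
3. transaction file checklist absent → not met
4. licensed associate brokers 6 ≥ 3 → met
5. errors-and-omissions coverage $1,675,000 < $1,750,000 → not met
6. trust account balance $20,000 ≥ $10,000 → met
7. fair-housing training 734 days ago vs limit 730 → not met
8. office policy manual absent → not met
9. broker supervision audit 798 days ago vs limit 730 → not met
Not met: 3, 5, 7, 8, 9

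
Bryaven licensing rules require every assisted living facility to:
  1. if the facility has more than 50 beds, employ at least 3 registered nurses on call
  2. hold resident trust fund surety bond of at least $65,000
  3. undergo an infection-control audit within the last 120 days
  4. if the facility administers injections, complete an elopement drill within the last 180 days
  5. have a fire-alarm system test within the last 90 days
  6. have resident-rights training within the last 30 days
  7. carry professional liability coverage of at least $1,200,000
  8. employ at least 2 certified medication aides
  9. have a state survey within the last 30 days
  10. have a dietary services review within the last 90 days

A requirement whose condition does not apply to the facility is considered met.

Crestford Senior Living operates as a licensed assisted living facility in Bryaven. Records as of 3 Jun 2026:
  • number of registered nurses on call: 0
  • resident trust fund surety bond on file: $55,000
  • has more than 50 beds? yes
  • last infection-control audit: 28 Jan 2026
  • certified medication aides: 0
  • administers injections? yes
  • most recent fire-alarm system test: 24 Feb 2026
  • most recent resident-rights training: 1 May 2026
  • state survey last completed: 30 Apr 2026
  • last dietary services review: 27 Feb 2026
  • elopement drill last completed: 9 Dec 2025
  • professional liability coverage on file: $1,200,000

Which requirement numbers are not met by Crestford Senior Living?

1, 2, 3, 5, 6, 8, 9, 10

1. condition 'has more than 50 beds' holds; registered nurses on call 0 < 3 → not met
2. resident trust fund surety bond $55,000 < $65,000 → not met
3. infection-control audit 126 days ago vs limit 120 → not met
4. condition 'administers injections' holds; elopement drill 176 days ago vs limit 180 → met
5. fire-alarm system test 99 days ago vs limit 90 → not met
6. resident-rights training 33 days ago vs limit 30 → not met
7. professional liability coverage $1,200,000 ≥ $1,200,000 → met
8. certified medication aides 0 < 2 → not met
9. state survey 34 days ago vs limit 30 → not met
10. dietary services review 96 days ago vs limit 90 → not met
Not met: 1, 2, 3, 5, 6, 8, 9, 10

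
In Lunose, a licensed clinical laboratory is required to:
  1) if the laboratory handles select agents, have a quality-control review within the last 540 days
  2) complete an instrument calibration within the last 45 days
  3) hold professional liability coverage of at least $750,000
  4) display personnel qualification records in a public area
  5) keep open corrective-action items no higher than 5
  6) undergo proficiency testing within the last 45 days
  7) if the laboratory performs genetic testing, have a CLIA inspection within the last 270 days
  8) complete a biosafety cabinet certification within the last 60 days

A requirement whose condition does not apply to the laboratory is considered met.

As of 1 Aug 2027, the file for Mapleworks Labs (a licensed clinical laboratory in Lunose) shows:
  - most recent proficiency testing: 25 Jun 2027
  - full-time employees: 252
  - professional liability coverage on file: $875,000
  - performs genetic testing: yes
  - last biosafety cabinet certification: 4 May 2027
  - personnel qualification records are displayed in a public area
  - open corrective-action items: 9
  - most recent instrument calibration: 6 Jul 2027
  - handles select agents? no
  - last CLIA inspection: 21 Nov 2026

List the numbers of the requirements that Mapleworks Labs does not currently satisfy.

1. condition 'handles select agents' does not hold → requirement n/a → met
2. instrument calibration 26 days ago vs limit 45 → met
3. professional liability coverage $875,000 ≥ $750,000 → met
4. personnel qualification records present → met
5. open corrective-action items 9 > 5 → not met
6. proficiency testing 37 days ago vs limit 45 → met
7. condition 'performs genetic testing' holds; CLIA inspection 253 days ago vs limit 270 → met
8. biosafety cabinet certification 89 days ago vs limit 60 → not met
Not met: 5, 8

5, 8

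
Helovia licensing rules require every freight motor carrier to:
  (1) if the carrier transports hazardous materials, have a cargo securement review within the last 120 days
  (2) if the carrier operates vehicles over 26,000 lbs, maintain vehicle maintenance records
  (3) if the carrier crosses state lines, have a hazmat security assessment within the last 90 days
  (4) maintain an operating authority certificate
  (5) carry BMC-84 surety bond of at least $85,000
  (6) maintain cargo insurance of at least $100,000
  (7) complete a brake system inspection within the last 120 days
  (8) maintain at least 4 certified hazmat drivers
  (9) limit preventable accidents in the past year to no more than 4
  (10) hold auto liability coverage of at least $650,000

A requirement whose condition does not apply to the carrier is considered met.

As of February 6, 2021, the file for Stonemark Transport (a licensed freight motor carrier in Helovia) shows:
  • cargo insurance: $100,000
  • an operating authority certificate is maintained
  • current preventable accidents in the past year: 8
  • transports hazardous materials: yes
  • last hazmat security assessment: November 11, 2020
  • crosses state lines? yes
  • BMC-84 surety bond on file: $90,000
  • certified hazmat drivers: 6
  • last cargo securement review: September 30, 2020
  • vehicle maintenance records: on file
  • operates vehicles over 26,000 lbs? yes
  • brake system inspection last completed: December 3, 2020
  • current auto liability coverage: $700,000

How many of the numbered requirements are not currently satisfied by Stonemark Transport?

2

1. condition 'transports hazardous materials' holds; cargo securement review 129 days ago vs limit 120 → not met
2. condition 'operates vehicles over 26,000 lbs' holds; vehicle maintenance records present → met
3. condition 'crosses state lines' holds; hazmat security assessment 87 days ago vs limit 90 → met
4. operating authority certificate present → met
5. BMC-84 surety bond $90,000 ≥ $85,000 → met
6. cargo insurance $100,000 ≥ $100,000 → met
7. brake system inspection 65 days ago vs limit 120 → met
8. certified hazmat drivers 6 ≥ 4 → met
9. preventable accidents in the past year 8 > 4 → not met
10. auto liability coverage $700,000 ≥ $650,000 → met
Not met: 2 of 10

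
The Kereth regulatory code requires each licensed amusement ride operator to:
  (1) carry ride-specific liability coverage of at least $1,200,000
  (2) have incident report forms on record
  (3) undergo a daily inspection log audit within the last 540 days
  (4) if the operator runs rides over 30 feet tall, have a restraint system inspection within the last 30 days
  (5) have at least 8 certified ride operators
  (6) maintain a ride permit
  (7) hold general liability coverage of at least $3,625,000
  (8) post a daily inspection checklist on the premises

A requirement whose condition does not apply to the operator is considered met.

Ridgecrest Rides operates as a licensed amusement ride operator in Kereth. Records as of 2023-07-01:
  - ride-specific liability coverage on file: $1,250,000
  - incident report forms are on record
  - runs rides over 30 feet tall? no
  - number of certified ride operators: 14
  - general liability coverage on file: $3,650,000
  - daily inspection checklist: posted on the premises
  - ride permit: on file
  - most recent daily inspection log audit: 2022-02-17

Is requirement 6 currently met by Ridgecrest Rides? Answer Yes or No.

6. ride permit present → met

Yes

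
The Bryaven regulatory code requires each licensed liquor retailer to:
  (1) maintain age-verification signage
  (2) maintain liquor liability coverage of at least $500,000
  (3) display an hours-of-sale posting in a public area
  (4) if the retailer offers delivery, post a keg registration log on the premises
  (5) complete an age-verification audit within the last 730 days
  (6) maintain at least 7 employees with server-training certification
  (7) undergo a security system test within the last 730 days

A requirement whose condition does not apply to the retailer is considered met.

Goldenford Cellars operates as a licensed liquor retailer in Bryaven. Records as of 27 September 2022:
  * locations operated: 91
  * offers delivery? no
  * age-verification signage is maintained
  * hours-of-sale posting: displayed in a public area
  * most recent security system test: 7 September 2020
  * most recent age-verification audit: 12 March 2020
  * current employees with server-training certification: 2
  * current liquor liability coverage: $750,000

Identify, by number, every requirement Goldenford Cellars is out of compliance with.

5, 6, 7

1. age-verification signage present → met
2. liquor liability coverage $750,000 ≥ $500,000 → met
3. hours-of-sale posting present → met
4. condition 'offers delivery' does not hold → requirement n/a → met
5. age-verification audit 929 days ago vs limit 730 → not met
6. employees with server-training certification 2 < 7 → not met
7. security system test 750 days ago vs limit 730 → not met
Not met: 5, 6, 7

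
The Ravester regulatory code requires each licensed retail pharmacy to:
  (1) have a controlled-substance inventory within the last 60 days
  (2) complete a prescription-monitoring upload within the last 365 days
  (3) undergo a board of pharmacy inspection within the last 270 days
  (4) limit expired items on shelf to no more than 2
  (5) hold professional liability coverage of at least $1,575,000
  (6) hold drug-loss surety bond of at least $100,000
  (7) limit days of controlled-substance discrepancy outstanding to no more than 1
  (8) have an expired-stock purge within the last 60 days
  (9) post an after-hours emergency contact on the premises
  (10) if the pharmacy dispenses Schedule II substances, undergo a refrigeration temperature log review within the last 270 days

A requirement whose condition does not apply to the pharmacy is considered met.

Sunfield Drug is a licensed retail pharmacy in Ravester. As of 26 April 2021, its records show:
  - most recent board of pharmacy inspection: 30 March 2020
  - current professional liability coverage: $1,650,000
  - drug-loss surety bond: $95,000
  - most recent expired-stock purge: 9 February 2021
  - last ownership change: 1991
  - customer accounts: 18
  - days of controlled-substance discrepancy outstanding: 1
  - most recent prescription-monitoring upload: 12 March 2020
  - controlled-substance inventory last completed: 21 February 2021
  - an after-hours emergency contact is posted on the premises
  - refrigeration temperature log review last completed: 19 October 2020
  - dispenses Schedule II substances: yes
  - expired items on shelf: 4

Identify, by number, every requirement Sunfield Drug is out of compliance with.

1. controlled-substance inventory 64 days ago vs limit 60 → not met
2. prescription-monitoring upload 410 days ago vs limit 365 → not met
3. board of pharmacy inspection 392 days ago vs limit 270 → not met
4. expired items on shelf 4 > 2 → not met
5. professional liability coverage $1,650,000 ≥ $1,575,000 → met
6. drug-loss surety bond $95,000 < $100,000 → not met
7. days of controlled-substance discrepancy outstanding 1 ≤ 1 → met
8. expired-stock purge 76 days ago vs limit 60 → not met
9. after-hours emergency contact present → met
10. condition 'dispenses Schedule II substances' holds; refrigeration temperature log review 189 days ago vs limit 270 → met
Not met: 1, 2, 3, 4, 6, 8

1, 2, 3, 4, 6, 8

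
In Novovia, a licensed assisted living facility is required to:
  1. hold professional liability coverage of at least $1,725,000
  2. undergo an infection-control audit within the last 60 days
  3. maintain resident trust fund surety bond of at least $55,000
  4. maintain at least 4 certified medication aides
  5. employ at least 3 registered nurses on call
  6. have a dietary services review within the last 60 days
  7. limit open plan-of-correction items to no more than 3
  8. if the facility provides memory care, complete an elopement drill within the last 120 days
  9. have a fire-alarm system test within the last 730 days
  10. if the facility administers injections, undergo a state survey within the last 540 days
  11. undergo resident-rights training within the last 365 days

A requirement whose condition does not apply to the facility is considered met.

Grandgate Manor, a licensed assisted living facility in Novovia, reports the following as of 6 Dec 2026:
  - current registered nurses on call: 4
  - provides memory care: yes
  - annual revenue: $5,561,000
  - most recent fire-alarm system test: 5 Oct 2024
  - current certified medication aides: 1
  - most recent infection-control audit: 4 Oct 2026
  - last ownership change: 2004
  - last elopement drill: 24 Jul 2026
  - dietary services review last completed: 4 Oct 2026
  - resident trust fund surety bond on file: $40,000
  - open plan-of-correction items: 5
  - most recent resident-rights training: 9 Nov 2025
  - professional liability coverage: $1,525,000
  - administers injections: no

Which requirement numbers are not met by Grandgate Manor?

1. professional liability coverage $1,525,000 < $1,725,000 → not met
2. infection-control audit 63 days ago vs limit 60 → not met
3. resident trust fund surety bond $40,000 < $55,000 → not met
4. certified medication aides 1 < 4 → not met
5. registered nurses on call 4 ≥ 3 → met
6. dietary services review 63 days ago vs limit 60 → not met
7. open plan-of-correction items 5 > 3 → not met
8. condition 'provides memory care' holds; elopement drill 135 days ago vs limit 120 → not met
9. fire-alarm system test 792 days ago vs limit 730 → not met
10. condition 'administers injections' does not hold → requirement n/a → met
11. resident-rights training 392 days ago vs limit 365 → not met
Not met: 1, 2, 3, 4, 6, 7, 8, 9, 11

1, 2, 3, 4, 6, 7, 8, 9, 11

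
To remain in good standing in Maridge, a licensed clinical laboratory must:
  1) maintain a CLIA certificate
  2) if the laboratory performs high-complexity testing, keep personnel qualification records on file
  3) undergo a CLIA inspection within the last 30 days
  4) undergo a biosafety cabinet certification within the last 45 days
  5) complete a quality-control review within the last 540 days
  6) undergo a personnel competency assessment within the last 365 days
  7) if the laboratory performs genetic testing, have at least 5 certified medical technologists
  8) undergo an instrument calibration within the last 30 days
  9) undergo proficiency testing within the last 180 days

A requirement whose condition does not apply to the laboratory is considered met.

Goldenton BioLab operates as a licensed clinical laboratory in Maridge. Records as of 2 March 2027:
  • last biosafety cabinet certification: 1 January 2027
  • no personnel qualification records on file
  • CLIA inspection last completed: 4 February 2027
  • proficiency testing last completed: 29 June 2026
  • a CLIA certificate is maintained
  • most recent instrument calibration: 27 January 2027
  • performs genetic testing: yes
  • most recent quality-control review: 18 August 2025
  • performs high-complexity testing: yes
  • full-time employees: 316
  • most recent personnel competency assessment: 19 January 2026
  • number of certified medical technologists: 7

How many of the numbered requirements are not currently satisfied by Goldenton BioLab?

1. CLIA certificate present → met
2. condition 'performs high-complexity testing' holds; personnel qualification records absent → not met
3. CLIA inspection 26 days ago vs limit 30 → met
4. biosafety cabinet certification 60 days ago vs limit 45 → not met
5. quality-control review 561 days ago vs limit 540 → not met
6. personnel competency assessment 407 days ago vs limit 365 → not met
7. condition 'performs genetic testing' holds; certified medical technologists 7 ≥ 5 → met
8. instrument calibration 34 days ago vs limit 30 → not met
9. proficiency testing 246 days ago vs limit 180 → not met
Not met: 6 of 9

6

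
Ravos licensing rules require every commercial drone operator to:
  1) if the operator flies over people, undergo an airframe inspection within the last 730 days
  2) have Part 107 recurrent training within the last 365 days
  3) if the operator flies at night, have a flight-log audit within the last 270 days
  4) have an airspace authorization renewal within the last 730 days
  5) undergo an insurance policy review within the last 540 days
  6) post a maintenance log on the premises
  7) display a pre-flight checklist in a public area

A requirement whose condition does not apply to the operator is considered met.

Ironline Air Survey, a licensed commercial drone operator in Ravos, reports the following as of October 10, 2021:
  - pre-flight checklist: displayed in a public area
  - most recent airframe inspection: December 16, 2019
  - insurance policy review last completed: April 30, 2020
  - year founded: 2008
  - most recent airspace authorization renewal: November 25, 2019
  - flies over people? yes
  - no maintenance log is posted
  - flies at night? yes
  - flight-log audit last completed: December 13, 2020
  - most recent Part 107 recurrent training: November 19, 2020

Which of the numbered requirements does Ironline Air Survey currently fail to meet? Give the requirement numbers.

1. condition 'flies over people' holds; airframe inspection 664 days ago vs limit 730 → met
2. Part 107 recurrent training 325 days ago vs limit 365 → met
3. condition 'flies at night' holds; flight-log audit 301 days ago vs limit 270 → not met
4. airspace authorization renewal 685 days ago vs limit 730 → met
5. insurance policy review 528 days ago vs limit 540 → met
6. maintenance log absent → not met
7. pre-flight checklist present → met
Not met: 3, 6

3, 6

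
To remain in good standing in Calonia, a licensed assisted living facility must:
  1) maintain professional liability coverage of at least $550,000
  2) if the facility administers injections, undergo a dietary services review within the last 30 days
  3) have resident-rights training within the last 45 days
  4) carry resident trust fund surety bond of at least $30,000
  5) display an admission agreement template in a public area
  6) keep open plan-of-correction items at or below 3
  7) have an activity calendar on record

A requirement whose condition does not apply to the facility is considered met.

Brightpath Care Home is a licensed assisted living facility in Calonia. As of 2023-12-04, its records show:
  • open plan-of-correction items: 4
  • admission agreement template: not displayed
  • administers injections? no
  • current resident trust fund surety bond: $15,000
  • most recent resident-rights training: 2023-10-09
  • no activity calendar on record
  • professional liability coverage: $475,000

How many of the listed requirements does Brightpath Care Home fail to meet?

6

1. professional liability coverage $475,000 < $550,000 → not met
2. condition 'administers injections' does not hold → requirement n/a → met
3. resident-rights training 56 days ago vs limit 45 → not met
4. resident trust fund surety bond $15,000 < $30,000 → not met
5. admission agreement template absent → not met
6. open plan-of-correction items 4 > 3 → not met
7. activity calendar absent → not met
Not met: 6 of 7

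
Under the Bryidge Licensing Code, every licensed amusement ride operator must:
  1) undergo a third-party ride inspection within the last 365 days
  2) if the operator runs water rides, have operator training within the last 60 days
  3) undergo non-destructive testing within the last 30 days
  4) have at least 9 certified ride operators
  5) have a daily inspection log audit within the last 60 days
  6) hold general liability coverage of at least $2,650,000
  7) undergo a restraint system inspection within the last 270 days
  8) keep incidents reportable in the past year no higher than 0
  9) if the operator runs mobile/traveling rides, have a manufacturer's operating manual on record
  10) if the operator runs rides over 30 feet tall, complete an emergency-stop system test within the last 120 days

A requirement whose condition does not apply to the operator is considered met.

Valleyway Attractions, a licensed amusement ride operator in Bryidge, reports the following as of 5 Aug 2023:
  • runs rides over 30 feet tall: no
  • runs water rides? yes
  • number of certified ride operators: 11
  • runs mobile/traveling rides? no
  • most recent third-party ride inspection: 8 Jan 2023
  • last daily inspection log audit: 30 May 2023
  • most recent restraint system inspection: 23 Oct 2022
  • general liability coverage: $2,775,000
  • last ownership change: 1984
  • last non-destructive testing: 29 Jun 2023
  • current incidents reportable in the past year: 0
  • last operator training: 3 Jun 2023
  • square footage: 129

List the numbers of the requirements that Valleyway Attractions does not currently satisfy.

1. third-party ride inspection 209 days ago vs limit 365 → met
2. condition 'runs water rides' holds; operator training 63 days ago vs limit 60 → not met
3. non-destructive testing 37 days ago vs limit 30 → not met
4. certified ride operators 11 ≥ 9 → met
5. daily inspection log audit 67 days ago vs limit 60 → not met
6. general liability coverage $2,775,000 ≥ $2,650,000 → met
7. restraint system inspection 286 days ago vs limit 270 → not met
8. incidents reportable in the past year 0 ≤ 0 → met
9. condition 'runs mobile/traveling rides' does not hold → requirement n/a → met
10. condition 'runs rides over 30 feet tall' does not hold → requirement n/a → met
Not met: 2, 3, 5, 7

2, 3, 5, 7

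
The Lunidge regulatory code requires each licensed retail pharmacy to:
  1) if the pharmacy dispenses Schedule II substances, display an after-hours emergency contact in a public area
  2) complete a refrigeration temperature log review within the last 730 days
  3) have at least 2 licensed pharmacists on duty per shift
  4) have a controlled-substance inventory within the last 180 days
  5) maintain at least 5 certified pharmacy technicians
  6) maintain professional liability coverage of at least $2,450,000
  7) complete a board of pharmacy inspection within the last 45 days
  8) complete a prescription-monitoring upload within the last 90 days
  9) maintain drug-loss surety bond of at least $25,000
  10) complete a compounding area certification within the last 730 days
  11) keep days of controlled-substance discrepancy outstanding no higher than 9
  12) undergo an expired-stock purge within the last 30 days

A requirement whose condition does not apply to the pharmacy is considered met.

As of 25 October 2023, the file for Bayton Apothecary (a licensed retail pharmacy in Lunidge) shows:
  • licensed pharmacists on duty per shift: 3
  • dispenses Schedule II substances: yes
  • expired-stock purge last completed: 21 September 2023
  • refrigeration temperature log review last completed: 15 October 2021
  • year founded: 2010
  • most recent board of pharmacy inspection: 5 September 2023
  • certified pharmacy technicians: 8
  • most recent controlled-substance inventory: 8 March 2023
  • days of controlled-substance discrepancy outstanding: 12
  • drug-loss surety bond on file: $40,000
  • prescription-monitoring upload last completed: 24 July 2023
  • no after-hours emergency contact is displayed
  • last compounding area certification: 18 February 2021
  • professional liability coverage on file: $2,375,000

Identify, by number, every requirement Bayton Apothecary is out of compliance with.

1. condition 'dispenses Schedule II substances' holds; after-hours emergency contact absent → not met
2. refrigeration temperature log review 740 days ago vs limit 730 → not met
3. licensed pharmacists on duty per shift 3 ≥ 2 → met
4. controlled-substance inventory 231 days ago vs limit 180 → not met
5. certified pharmacy technicians 8 ≥ 5 → met
6. professional liability coverage $2,375,000 < $2,450,000 → not met
7. board of pharmacy inspection 50 days ago vs limit 45 → not met
8. prescription-monitoring upload 93 days ago vs limit 90 → not met
9. drug-loss surety bond $40,000 ≥ $25,000 → met
10. compounding area certification 979 days ago vs limit 730 → not met
11. days of controlled-substance discrepancy outstanding 12 > 9 → not met
12. expired-stock purge 34 days ago vs limit 30 → not met
Not met: 1, 2, 4, 6, 7, 8, 10, 11, 12

1, 2, 4, 6, 7, 8, 10, 11, 12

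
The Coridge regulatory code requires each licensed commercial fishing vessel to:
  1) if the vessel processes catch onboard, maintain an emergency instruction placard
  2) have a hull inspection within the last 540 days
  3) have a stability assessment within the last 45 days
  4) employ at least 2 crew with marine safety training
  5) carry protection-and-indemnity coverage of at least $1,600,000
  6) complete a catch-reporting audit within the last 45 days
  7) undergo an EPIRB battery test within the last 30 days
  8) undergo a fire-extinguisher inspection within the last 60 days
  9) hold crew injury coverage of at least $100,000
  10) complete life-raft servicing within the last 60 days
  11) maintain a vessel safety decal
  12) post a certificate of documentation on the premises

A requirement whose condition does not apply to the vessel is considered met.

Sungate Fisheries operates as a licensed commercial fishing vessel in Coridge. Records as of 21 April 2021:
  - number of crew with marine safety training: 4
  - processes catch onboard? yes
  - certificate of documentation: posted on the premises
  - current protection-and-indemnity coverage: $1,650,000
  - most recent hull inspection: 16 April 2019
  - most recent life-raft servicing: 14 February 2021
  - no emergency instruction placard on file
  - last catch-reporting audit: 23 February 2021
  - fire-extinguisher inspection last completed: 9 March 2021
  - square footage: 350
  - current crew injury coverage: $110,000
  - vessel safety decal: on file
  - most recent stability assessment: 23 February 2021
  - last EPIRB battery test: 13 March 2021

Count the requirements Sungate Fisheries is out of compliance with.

1. condition 'processes catch onboard' holds; emergency instruction placard absent → not met
2. hull inspection 736 days ago vs limit 540 → not met
3. stability assessment 57 days ago vs limit 45 → not met
4. crew with marine safety training 4 ≥ 2 → met
5. protection-and-indemnity coverage $1,650,000 ≥ $1,600,000 → met
6. catch-reporting audit 57 days ago vs limit 45 → not met
7. EPIRB battery test 39 days ago vs limit 30 → not met
8. fire-extinguisher inspection 43 days ago vs limit 60 → met
9. crew injury coverage $110,000 ≥ $100,000 → met
10. life-raft servicing 66 days ago vs limit 60 → not met
11. vessel safety decal present → met
12. certificate of documentation present → met
Not met: 6 of 12

6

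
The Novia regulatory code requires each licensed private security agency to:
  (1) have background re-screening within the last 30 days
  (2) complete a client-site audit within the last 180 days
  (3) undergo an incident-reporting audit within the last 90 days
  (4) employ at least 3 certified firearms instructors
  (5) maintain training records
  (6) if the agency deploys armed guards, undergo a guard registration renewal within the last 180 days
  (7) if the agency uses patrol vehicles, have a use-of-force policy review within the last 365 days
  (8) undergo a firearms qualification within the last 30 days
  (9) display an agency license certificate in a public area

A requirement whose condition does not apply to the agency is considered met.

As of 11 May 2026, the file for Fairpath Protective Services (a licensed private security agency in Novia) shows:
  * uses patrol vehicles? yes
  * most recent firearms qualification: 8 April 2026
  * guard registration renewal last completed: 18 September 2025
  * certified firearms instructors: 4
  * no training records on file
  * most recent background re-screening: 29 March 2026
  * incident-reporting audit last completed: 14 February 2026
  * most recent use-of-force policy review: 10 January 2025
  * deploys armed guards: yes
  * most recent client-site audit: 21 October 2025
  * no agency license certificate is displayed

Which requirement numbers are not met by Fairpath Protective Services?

1. background re-screening 43 days ago vs limit 30 → not met
2. client-site audit 202 days ago vs limit 180 → not met
3. incident-reporting audit 86 days ago vs limit 90 → met
4. certified firearms instructors 4 ≥ 3 → met
5. training records absent → not met
6. condition 'deploys armed guards' holds; guard registration renewal 235 days ago vs limit 180 → not met
7. condition 'uses patrol vehicles' holds; use-of-force policy review 486 days ago vs limit 365 → not met
8. firearms qualification 33 days ago vs limit 30 → not met
9. agency license certificate absent → not met
Not met: 1, 2, 5, 6, 7, 8, 9

1, 2, 5, 6, 7, 8, 9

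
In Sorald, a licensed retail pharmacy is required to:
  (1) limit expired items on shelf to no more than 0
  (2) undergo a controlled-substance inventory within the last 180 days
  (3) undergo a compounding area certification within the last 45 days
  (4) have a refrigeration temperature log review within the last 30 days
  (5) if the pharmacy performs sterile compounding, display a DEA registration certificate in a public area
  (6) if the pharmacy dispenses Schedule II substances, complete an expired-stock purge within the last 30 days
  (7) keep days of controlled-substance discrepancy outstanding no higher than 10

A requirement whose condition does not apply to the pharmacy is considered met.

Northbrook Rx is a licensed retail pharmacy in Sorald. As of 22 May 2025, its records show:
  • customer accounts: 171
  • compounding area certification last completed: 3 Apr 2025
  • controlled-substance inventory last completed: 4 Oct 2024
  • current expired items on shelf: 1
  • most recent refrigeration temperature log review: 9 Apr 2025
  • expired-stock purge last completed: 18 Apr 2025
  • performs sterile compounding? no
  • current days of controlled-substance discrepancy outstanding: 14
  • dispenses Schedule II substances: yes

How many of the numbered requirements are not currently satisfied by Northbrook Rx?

6

1. expired items on shelf 1 > 0 → not met
2. controlled-substance inventory 230 days ago vs limit 180 → not met
3. compounding area certification 49 days ago vs limit 45 → not met
4. refrigeration temperature log review 43 days ago vs limit 30 → not met
5. condition 'performs sterile compounding' does not hold → requirement n/a → met
6. condition 'dispenses Schedule II substances' holds; expired-stock purge 34 days ago vs limit 30 → not met
7. days of controlled-substance discrepancy outstanding 14 > 10 → not met
Not met: 6 of 7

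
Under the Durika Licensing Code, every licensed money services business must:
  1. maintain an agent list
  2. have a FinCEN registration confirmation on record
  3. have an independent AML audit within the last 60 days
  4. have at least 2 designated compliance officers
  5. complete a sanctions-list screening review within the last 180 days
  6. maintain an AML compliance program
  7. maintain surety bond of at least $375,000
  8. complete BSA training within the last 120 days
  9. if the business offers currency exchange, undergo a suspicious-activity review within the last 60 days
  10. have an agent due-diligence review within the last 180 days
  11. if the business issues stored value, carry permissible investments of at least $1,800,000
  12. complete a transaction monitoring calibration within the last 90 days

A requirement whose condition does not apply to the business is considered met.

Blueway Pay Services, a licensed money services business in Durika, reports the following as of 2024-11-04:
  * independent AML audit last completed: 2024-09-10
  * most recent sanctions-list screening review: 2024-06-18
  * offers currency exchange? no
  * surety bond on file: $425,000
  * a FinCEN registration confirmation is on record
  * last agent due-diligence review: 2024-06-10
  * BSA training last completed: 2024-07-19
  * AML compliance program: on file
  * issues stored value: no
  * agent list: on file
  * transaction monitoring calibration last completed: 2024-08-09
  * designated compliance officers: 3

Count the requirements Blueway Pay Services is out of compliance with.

0

1. agent list present → met
2. FinCEN registration confirmation present → met
3. independent AML audit 55 days ago vs limit 60 → met
4. designated compliance officers 3 ≥ 2 → met
5. sanctions-list screening review 139 days ago vs limit 180 → met
6. AML compliance program present → met
7. surety bond $425,000 ≥ $375,000 → met
8. BSA training 108 days ago vs limit 120 → met
9. condition 'offers currency exchange' does not hold → requirement n/a → met
10. agent due-diligence review 147 days ago vs limit 180 → met
11. condition 'issues stored value' does not hold → requirement n/a → met
12. transaction monitoring calibration 87 days ago vs limit 90 → met
Not met: 0 of 12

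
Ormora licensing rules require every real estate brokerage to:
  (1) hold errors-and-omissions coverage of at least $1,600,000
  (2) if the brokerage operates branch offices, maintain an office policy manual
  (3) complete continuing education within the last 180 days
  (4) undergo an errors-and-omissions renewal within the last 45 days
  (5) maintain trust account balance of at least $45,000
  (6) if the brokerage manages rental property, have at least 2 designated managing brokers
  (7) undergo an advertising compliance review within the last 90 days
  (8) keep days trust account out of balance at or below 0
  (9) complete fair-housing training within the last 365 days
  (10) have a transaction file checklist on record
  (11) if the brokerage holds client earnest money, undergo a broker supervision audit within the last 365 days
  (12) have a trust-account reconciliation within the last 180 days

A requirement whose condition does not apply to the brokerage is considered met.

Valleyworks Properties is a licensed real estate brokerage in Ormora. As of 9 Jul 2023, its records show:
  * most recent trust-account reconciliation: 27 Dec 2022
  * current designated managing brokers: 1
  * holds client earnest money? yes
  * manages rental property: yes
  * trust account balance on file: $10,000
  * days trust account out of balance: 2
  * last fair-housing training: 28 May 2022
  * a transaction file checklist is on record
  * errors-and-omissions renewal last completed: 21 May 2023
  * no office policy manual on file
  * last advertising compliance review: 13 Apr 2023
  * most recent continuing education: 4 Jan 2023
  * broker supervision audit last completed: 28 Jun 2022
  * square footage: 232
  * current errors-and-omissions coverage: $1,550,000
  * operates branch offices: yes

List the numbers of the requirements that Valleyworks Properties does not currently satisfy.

1. errors-and-omissions coverage $1,550,000 < $1,600,000 → not met
2. condition 'operates branch offices' holds; office policy manual absent → not met
3. continuing education 186 days ago vs limit 180 → not met
4. errors-and-omissions renewal 49 days ago vs limit 45 → not met
5. trust account balance $10,000 < $45,000 → not met
6. condition 'manages rental property' holds; designated managing brokers 1 < 2 → not met
7. advertising compliance review 87 days ago vs limit 90 → met
8. days trust account out of balance 2 > 0 → not met
9. fair-housing training 407 days ago vs limit 365 → not met
10. transaction file checklist present → met
11. condition 'holds client earnest money' holds; broker supervision audit 376 days ago vs limit 365 → not met
12. trust-account reconciliation 194 days ago vs limit 180 → not met
Not met: 1, 2, 3, 4, 5, 6, 8, 9, 11, 12

1, 2, 3, 4, 5, 6, 8, 9, 11, 12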